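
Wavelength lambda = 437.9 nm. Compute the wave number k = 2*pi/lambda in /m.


k = 2 * pi / lambda
= 6.2832 / (437.9e-9)
= 6.2832 / 4.3790e-07
= 1.4348e+07 /m

1.4348e+07


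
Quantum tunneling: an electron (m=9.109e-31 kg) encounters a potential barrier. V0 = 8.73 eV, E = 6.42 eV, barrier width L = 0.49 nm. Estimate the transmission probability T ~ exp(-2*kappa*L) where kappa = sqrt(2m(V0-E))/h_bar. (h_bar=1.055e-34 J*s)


V0 - E = 2.31 eV = 3.7006e-19 J
kappa = sqrt(2 * m * (V0-E)) / h_bar
= sqrt(2 * 9.109e-31 * 3.7006e-19) / 1.055e-34
= 7.7828e+09 /m
2*kappa*L = 2 * 7.7828e+09 * 0.49e-9
= 7.6271
T = exp(-7.6271) = 4.870562e-04

4.870562e-04


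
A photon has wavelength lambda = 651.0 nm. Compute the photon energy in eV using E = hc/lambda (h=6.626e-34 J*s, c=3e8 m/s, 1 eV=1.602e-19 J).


E = hc / lambda
= (6.626e-34)(3e8) / (651.0e-9)
= 1.9878e-25 / 6.5100e-07
= 3.0535e-19 J
Converting to eV: 3.0535e-19 / 1.602e-19
= 1.906 eV

1.906


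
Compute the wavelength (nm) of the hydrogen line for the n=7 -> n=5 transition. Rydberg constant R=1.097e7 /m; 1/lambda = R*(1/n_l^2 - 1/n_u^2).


1/lambda = R * (1/n_l^2 - 1/n_u^2)
= 1.097e7 * (1/5^2 - 1/7^2)
= 1.097e7 * (0.04 - 0.020408)
= 1.097e7 * 0.019592
= 2.1492e+05 /m
lambda = 1 / 2.1492e+05 = 4652.8411 nm

4652.8411


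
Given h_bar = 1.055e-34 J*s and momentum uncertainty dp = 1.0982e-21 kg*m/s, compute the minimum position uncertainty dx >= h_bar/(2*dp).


dx = h_bar / (2 * dp)
= 1.055e-34 / (2 * 1.0982e-21)
= 1.055e-34 / 2.1964e-21
= 4.8033e-14 m

4.8033e-14


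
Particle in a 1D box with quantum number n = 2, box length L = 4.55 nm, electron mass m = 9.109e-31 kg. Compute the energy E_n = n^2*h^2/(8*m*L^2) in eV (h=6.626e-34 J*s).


E = n^2 * h^2 / (8 * m * L^2)
= 2^2 * (6.626e-34)^2 / (8 * 9.109e-31 * (4.55e-9)^2)
= 4 * 4.3904e-67 / (8 * 9.109e-31 * 2.0703e-17)
= 1.1641e-20 J
= 0.0727 eV

0.0727


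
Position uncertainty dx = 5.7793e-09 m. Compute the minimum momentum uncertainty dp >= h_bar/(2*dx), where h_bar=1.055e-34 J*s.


dp = h_bar / (2 * dx)
= 1.055e-34 / (2 * 5.7793e-09)
= 1.055e-34 / 1.1559e-08
= 9.1274e-27 kg*m/s

9.1274e-27


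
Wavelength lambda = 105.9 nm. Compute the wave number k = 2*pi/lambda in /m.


k = 2 * pi / lambda
= 6.2832 / (105.9e-9)
= 6.2832 / 1.0590e-07
= 5.9331e+07 /m

5.9331e+07


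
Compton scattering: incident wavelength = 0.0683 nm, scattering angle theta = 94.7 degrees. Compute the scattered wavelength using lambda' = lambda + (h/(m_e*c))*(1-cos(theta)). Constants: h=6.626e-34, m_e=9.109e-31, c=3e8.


Compton wavelength: h/(m_e*c) = 2.4247e-12 m
d_lambda = 2.4247e-12 * (1 - cos(94.7 deg))
= 2.4247e-12 * 1.081939
= 2.6234e-12 m = 0.002623 nm
lambda' = 0.0683 + 0.002623
= 0.070923 nm

0.070923


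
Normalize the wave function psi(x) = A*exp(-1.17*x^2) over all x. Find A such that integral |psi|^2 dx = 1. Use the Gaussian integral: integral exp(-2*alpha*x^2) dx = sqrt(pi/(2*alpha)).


integral |psi|^2 dx = A^2 * sqrt(pi/(2*alpha)) = 1
A^2 = sqrt(2*alpha/pi)
= sqrt(2 * 1.17 / pi)
= 0.863044
A = sqrt(0.863044)
= 0.929

0.929


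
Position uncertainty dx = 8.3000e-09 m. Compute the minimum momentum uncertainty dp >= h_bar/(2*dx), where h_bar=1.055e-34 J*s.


dp = h_bar / (2 * dx)
= 1.055e-34 / (2 * 8.3000e-09)
= 1.055e-34 / 1.6600e-08
= 6.3554e-27 kg*m/s

6.3554e-27


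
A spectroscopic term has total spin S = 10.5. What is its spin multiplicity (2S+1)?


Spin multiplicity = 2S + 1
= 2 * 10.5 + 1
= 21.0 + 1
= 22

22


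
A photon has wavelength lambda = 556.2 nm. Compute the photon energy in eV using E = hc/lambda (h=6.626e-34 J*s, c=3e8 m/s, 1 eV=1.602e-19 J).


E = hc / lambda
= (6.626e-34)(3e8) / (556.2e-9)
= 1.9878e-25 / 5.5620e-07
= 3.5739e-19 J
Converting to eV: 3.5739e-19 / 1.602e-19
= 2.2309 eV

2.2309


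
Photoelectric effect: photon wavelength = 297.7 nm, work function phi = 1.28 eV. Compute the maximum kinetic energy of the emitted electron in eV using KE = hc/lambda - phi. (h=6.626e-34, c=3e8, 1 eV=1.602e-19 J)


E_photon = hc / lambda
= (6.626e-34)(3e8) / (297.7e-9)
= 6.6772e-19 J
= 4.168 eV
KE = E_photon - phi
= 4.168 - 1.28
= 2.888 eV

2.888


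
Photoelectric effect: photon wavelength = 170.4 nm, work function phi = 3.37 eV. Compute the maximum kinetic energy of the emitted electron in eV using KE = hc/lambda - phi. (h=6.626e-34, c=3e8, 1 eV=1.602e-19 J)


E_photon = hc / lambda
= (6.626e-34)(3e8) / (170.4e-9)
= 1.1665e-18 J
= 7.2818 eV
KE = E_photon - phi
= 7.2818 - 3.37
= 3.9118 eV

3.9118


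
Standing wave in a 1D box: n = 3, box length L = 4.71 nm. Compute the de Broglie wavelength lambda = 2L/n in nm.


lambda = 2L / n
= 2 * 4.71 / 3
= 9.42 / 3
= 3.14 nm

3.14


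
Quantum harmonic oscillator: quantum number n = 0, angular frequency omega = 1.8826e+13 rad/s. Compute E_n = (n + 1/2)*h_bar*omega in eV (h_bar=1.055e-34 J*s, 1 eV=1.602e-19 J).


E = (n + 1/2) * h_bar * omega
= (0 + 0.5) * 1.055e-34 * 1.8826e+13
= 0.5 * 1.9861e-21
= 9.9307e-22 J
= 0.0062 eV

0.0062


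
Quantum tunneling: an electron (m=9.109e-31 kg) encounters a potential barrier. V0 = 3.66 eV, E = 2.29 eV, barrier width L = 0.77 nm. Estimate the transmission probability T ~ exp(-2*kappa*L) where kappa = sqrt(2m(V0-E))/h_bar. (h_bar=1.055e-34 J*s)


V0 - E = 1.37 eV = 2.1947e-19 J
kappa = sqrt(2 * m * (V0-E)) / h_bar
= sqrt(2 * 9.109e-31 * 2.1947e-19) / 1.055e-34
= 5.9936e+09 /m
2*kappa*L = 2 * 5.9936e+09 * 0.77e-9
= 9.2302
T = exp(-9.2302) = 9.803563e-05

9.803563e-05


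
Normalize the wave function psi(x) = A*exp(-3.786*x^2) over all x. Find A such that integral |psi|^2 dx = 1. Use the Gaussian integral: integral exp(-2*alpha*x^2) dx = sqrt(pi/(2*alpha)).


integral |psi|^2 dx = A^2 * sqrt(pi/(2*alpha)) = 1
A^2 = sqrt(2*alpha/pi)
= sqrt(2 * 3.786 / pi)
= 1.552496
A = sqrt(1.552496)
= 1.246

1.246


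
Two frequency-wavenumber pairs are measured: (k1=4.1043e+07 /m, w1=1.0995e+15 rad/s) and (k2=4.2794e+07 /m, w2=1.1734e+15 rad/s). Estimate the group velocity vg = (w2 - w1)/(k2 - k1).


vg = (w2 - w1) / (k2 - k1)
= (1.1734e+15 - 1.0995e+15) / (4.2794e+07 - 4.1043e+07)
= 7.3900e+13 / 1.7510e+06
= 4.2204e+07 m/s

4.2204e+07


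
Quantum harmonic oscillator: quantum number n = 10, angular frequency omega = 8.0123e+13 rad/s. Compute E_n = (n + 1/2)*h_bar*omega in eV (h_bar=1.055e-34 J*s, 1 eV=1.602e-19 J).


E = (n + 1/2) * h_bar * omega
= (10 + 0.5) * 1.055e-34 * 8.0123e+13
= 10.5 * 8.4530e-21
= 8.8756e-20 J
= 0.554 eV

0.554


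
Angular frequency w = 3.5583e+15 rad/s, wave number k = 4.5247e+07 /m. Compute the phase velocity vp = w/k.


vp = w / k
= 3.5583e+15 / 4.5247e+07
= 7.8642e+07 m/s

7.8642e+07


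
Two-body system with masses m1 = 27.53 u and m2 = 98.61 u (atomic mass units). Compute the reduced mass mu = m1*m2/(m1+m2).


mu = m1 * m2 / (m1 + m2)
= 27.53 * 98.61 / (27.53 + 98.61)
= 2714.7333 / 126.14
= 21.5216 u

21.5216


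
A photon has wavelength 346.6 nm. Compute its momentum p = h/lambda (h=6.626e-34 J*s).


p = h / lambda
= 6.626e-34 / (346.6e-9)
= 6.626e-34 / 3.4660e-07
= 1.9117e-27 kg*m/s

1.9117e-27


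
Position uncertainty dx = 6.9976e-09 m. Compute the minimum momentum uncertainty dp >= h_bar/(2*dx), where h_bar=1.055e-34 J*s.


dp = h_bar / (2 * dx)
= 1.055e-34 / (2 * 6.9976e-09)
= 1.055e-34 / 1.3995e-08
= 7.5383e-27 kg*m/s

7.5383e-27


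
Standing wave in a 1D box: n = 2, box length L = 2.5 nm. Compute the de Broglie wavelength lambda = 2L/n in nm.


lambda = 2L / n
= 2 * 2.5 / 2
= 5.0 / 2
= 2.5 nm

2.5


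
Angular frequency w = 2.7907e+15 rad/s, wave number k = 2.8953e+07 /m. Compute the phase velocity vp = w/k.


vp = w / k
= 2.7907e+15 / 2.8953e+07
= 9.6387e+07 m/s

9.6387e+07


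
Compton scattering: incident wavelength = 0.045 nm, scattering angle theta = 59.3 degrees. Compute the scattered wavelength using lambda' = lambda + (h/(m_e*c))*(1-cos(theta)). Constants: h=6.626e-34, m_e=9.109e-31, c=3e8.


Compton wavelength: h/(m_e*c) = 2.4247e-12 m
d_lambda = 2.4247e-12 * (1 - cos(59.3 deg))
= 2.4247e-12 * 0.489457
= 1.1868e-12 m = 0.001187 nm
lambda' = 0.045 + 0.001187
= 0.046187 nm

0.046187


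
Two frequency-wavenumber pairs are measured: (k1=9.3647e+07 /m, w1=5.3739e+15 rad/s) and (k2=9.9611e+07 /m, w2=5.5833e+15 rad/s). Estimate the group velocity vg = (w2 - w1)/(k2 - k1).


vg = (w2 - w1) / (k2 - k1)
= (5.5833e+15 - 5.3739e+15) / (9.9611e+07 - 9.3647e+07)
= 2.0940e+14 / 5.9640e+06
= 3.5111e+07 m/s

3.5111e+07


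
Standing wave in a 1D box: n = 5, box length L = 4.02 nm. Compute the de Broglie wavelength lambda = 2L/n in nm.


lambda = 2L / n
= 2 * 4.02 / 5
= 8.04 / 5
= 1.608 nm

1.608


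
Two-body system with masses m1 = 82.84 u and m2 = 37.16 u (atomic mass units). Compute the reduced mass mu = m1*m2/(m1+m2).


mu = m1 * m2 / (m1 + m2)
= 82.84 * 37.16 / (82.84 + 37.16)
= 3078.3344 / 120.0
= 25.6528 u

25.6528


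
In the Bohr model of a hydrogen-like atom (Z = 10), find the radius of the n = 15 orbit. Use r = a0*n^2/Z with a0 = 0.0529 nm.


r = a0 * n^2 / Z
= 0.0529 * 15^2 / 10
= 0.0529 * 225 / 10
= 1.1903 nm

1.1903


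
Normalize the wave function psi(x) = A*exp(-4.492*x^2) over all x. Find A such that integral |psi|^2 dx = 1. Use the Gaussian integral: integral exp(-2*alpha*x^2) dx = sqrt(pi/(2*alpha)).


integral |psi|^2 dx = A^2 * sqrt(pi/(2*alpha)) = 1
A^2 = sqrt(2*alpha/pi)
= sqrt(2 * 4.492 / pi)
= 1.691064
A = sqrt(1.691064)
= 1.3004

1.3004


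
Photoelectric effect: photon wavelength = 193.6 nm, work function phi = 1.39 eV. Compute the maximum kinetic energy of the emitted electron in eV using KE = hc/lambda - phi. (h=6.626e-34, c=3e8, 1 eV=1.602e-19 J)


E_photon = hc / lambda
= (6.626e-34)(3e8) / (193.6e-9)
= 1.0268e-18 J
= 6.4092 eV
KE = E_photon - phi
= 6.4092 - 1.39
= 5.0192 eV

5.0192


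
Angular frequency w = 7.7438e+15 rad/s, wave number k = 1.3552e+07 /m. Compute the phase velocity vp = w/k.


vp = w / k
= 7.7438e+15 / 1.3552e+07
= 5.7141e+08 m/s

5.7141e+08


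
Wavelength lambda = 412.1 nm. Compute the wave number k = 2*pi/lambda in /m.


k = 2 * pi / lambda
= 6.2832 / (412.1e-9)
= 6.2832 / 4.1210e-07
= 1.5247e+07 /m

1.5247e+07


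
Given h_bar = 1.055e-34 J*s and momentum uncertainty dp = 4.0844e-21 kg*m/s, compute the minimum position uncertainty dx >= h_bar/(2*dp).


dx = h_bar / (2 * dp)
= 1.055e-34 / (2 * 4.0844e-21)
= 1.055e-34 / 8.1688e-21
= 1.2915e-14 m

1.2915e-14


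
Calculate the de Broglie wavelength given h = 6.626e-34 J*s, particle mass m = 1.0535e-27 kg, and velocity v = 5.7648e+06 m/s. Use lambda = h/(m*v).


lambda = h / (m * v)
= 6.626e-34 / (1.0535e-27 * 5.7648e+06)
= 6.626e-34 / 6.0732e-21
= 1.0910e-13 m

1.0910e-13


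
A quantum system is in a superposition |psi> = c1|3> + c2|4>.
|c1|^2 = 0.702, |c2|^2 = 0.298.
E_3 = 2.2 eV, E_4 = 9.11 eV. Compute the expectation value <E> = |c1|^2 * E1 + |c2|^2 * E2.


<E> = |c1|^2 * E1 + |c2|^2 * E2
= 0.702 * 2.2 + 0.298 * 9.11
= 1.5444 + 2.7148
= 4.2592 eV

4.2592


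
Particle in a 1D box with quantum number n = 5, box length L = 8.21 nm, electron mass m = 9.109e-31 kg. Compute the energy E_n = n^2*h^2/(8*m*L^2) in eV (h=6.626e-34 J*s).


E = n^2 * h^2 / (8 * m * L^2)
= 5^2 * (6.626e-34)^2 / (8 * 9.109e-31 * (8.21e-9)^2)
= 25 * 4.3904e-67 / (8 * 9.109e-31 * 6.7404e-17)
= 2.2346e-20 J
= 0.1395 eV

0.1395


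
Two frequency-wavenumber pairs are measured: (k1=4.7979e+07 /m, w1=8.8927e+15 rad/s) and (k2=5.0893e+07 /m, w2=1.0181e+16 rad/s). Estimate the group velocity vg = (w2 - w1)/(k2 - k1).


vg = (w2 - w1) / (k2 - k1)
= (1.0181e+16 - 8.8927e+15) / (5.0893e+07 - 4.7979e+07)
= 1.2883e+15 / 2.9140e+06
= 4.4211e+08 m/s

4.4211e+08


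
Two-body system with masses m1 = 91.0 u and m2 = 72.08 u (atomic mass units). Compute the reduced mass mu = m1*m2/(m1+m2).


mu = m1 * m2 / (m1 + m2)
= 91.0 * 72.08 / (91.0 + 72.08)
= 6559.28 / 163.08
= 40.2212 u

40.2212


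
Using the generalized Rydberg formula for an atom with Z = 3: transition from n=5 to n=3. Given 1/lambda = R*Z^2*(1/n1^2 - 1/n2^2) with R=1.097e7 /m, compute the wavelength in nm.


1/lambda = R * Z^2 * (1/n1^2 - 1/n2^2)
= 1.097e7 * 3^2 * (1/3^2 - 1/5^2)
= 1.097e7 * 9 * (0.111111 - 0.04)
= 7.0208e+06 /m
lambda = 1 / 7.0208e+06
= 142.4339 nm

142.4339


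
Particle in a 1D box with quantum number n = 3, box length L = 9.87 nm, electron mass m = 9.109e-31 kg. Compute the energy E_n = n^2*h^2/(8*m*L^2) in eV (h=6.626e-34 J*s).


E = n^2 * h^2 / (8 * m * L^2)
= 3^2 * (6.626e-34)^2 / (8 * 9.109e-31 * (9.87e-9)^2)
= 9 * 4.3904e-67 / (8 * 9.109e-31 * 9.7417e-17)
= 5.5661e-21 J
= 0.0347 eV

0.0347


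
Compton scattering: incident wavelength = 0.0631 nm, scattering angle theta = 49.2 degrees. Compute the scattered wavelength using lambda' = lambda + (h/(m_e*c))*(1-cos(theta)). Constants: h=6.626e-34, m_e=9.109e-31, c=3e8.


Compton wavelength: h/(m_e*c) = 2.4247e-12 m
d_lambda = 2.4247e-12 * (1 - cos(49.2 deg))
= 2.4247e-12 * 0.346579
= 8.4035e-13 m = 0.00084 nm
lambda' = 0.0631 + 0.00084
= 0.06394 nm

0.06394


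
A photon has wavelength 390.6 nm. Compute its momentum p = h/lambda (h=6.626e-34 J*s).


p = h / lambda
= 6.626e-34 / (390.6e-9)
= 6.626e-34 / 3.9060e-07
= 1.6964e-27 kg*m/s

1.6964e-27


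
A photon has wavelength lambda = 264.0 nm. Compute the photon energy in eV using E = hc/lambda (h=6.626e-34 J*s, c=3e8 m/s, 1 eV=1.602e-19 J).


E = hc / lambda
= (6.626e-34)(3e8) / (264.0e-9)
= 1.9878e-25 / 2.6400e-07
= 7.5295e-19 J
Converting to eV: 7.5295e-19 / 1.602e-19
= 4.7001 eV

4.7001


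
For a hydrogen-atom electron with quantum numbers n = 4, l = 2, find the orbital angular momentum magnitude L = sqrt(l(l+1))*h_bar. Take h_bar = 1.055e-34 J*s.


L = sqrt(l*(l+1)) * h_bar
= sqrt(2 * 3) * 1.055e-34
= sqrt(6) * 1.055e-34
= 2.4495 * 1.055e-34
= 2.5842e-34 J*s

2.5842e-34


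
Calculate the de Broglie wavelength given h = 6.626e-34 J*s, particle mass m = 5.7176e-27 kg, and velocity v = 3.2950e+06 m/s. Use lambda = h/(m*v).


lambda = h / (m * v)
= 6.626e-34 / (5.7176e-27 * 3.2950e+06)
= 6.626e-34 / 1.8839e-20
= 3.5171e-14 m

3.5171e-14


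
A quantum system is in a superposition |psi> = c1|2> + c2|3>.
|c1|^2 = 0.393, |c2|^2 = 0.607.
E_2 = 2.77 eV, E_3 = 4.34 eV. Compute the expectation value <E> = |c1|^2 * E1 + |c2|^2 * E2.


<E> = |c1|^2 * E1 + |c2|^2 * E2
= 0.393 * 2.77 + 0.607 * 4.34
= 1.0886 + 2.6344
= 3.723 eV

3.723


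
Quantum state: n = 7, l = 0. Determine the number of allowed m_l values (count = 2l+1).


m_l ranges from -l to +l in integer steps
So m_l goes from -0 to +0
Count = 2l + 1 = 2*0 + 1
= 1

1


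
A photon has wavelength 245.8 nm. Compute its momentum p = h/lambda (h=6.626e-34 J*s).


p = h / lambda
= 6.626e-34 / (245.8e-9)
= 6.626e-34 / 2.4580e-07
= 2.6957e-27 kg*m/s

2.6957e-27


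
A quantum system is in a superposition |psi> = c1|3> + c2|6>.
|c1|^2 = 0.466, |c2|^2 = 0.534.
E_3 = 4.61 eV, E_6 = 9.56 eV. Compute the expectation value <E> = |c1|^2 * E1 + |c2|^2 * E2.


<E> = |c1|^2 * E1 + |c2|^2 * E2
= 0.466 * 4.61 + 0.534 * 9.56
= 2.1483 + 5.105
= 7.2533 eV

7.2533


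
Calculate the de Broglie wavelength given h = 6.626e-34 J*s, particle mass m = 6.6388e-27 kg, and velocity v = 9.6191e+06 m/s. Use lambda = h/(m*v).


lambda = h / (m * v)
= 6.626e-34 / (6.6388e-27 * 9.6191e+06)
= 6.626e-34 / 6.3859e-20
= 1.0376e-14 m

1.0376e-14


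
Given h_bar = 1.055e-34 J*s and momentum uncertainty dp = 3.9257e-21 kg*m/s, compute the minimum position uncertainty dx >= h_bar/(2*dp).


dx = h_bar / (2 * dp)
= 1.055e-34 / (2 * 3.9257e-21)
= 1.055e-34 / 7.8514e-21
= 1.3437e-14 m

1.3437e-14


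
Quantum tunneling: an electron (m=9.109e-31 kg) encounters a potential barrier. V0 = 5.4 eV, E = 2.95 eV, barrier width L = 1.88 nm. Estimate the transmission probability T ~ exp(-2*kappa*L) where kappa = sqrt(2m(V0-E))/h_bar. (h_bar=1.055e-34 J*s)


V0 - E = 2.45 eV = 3.9249e-19 J
kappa = sqrt(2 * m * (V0-E)) / h_bar
= sqrt(2 * 9.109e-31 * 3.9249e-19) / 1.055e-34
= 8.0152e+09 /m
2*kappa*L = 2 * 8.0152e+09 * 1.88e-9
= 30.137
T = exp(-30.137) = 8.159561e-14

8.159561e-14


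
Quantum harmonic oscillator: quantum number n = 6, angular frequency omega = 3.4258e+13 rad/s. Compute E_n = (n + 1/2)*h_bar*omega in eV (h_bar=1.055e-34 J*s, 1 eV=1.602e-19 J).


E = (n + 1/2) * h_bar * omega
= (6 + 0.5) * 1.055e-34 * 3.4258e+13
= 6.5 * 3.6142e-21
= 2.3492e-20 J
= 0.1466 eV

0.1466


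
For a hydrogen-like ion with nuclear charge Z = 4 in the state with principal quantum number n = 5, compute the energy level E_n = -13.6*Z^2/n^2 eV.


E_n = -13.6 * Z^2 / n^2
= -13.6 * 4^2 / 5^2
= -13.6 * 16 / 25
= -8.704 eV

-8.704


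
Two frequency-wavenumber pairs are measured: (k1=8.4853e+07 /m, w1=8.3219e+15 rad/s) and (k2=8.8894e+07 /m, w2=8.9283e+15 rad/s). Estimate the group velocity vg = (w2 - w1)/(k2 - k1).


vg = (w2 - w1) / (k2 - k1)
= (8.9283e+15 - 8.3219e+15) / (8.8894e+07 - 8.4853e+07)
= 6.0640e+14 / 4.0410e+06
= 1.5006e+08 m/s

1.5006e+08


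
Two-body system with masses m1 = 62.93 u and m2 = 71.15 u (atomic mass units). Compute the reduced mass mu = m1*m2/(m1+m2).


mu = m1 * m2 / (m1 + m2)
= 62.93 * 71.15 / (62.93 + 71.15)
= 4477.4695 / 134.08
= 33.394 u

33.394


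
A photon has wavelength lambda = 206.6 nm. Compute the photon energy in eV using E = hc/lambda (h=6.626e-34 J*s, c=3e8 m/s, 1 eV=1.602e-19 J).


E = hc / lambda
= (6.626e-34)(3e8) / (206.6e-9)
= 1.9878e-25 / 2.0660e-07
= 9.6215e-19 J
Converting to eV: 9.6215e-19 / 1.602e-19
= 6.0059 eV

6.0059


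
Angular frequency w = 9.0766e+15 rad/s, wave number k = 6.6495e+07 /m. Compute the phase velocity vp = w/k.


vp = w / k
= 9.0766e+15 / 6.6495e+07
= 1.3650e+08 m/s

1.3650e+08


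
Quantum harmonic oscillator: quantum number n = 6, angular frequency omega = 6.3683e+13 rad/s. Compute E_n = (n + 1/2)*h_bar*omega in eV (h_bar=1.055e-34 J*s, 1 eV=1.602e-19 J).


E = (n + 1/2) * h_bar * omega
= (6 + 0.5) * 1.055e-34 * 6.3683e+13
= 6.5 * 6.7186e-21
= 4.3671e-20 J
= 0.2726 eV

0.2726


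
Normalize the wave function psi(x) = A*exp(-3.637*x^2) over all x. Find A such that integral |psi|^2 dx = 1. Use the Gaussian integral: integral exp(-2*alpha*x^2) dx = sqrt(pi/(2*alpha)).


integral |psi|^2 dx = A^2 * sqrt(pi/(2*alpha)) = 1
A^2 = sqrt(2*alpha/pi)
= sqrt(2 * 3.637 / pi)
= 1.521639
A = sqrt(1.521639)
= 1.2335

1.2335


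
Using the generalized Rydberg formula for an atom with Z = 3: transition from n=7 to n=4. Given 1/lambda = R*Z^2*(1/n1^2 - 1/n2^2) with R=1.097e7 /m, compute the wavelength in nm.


1/lambda = R * Z^2 * (1/n1^2 - 1/n2^2)
= 1.097e7 * 3^2 * (1/4^2 - 1/7^2)
= 1.097e7 * 9 * (0.0625 - 0.020408)
= 4.1557e+06 /m
lambda = 1 / 4.1557e+06
= 240.6318 nm

240.6318


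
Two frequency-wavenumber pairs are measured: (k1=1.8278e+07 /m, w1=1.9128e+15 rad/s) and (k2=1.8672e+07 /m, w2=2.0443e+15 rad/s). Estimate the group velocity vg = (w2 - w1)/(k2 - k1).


vg = (w2 - w1) / (k2 - k1)
= (2.0443e+15 - 1.9128e+15) / (1.8672e+07 - 1.8278e+07)
= 1.3150e+14 / 3.9400e+05
= 3.3376e+08 m/s

3.3376e+08


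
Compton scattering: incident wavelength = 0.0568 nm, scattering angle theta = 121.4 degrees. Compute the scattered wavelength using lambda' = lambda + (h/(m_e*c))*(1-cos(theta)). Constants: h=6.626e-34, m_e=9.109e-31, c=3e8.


Compton wavelength: h/(m_e*c) = 2.4247e-12 m
d_lambda = 2.4247e-12 * (1 - cos(121.4 deg))
= 2.4247e-12 * 1.52101
= 3.6880e-12 m = 0.003688 nm
lambda' = 0.0568 + 0.003688
= 0.060488 nm

0.060488


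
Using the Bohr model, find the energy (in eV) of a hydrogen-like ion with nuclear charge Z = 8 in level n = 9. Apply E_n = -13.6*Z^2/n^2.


E_n = -13.6 * Z^2 / n^2
= -13.6 * 8^2 / 9^2
= -13.6 * 64 / 81
= -10.7457 eV

-10.7457


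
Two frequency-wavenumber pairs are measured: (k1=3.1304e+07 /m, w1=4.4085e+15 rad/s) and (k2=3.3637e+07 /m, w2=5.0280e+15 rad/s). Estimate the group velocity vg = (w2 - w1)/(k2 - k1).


vg = (w2 - w1) / (k2 - k1)
= (5.0280e+15 - 4.4085e+15) / (3.3637e+07 - 3.1304e+07)
= 6.1950e+14 / 2.3330e+06
= 2.6554e+08 m/s

2.6554e+08


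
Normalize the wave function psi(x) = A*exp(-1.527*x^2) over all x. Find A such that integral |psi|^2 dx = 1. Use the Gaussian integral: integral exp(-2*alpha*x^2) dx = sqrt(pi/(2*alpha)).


integral |psi|^2 dx = A^2 * sqrt(pi/(2*alpha)) = 1
A^2 = sqrt(2*alpha/pi)
= sqrt(2 * 1.527 / pi)
= 0.985961
A = sqrt(0.985961)
= 0.993

0.993


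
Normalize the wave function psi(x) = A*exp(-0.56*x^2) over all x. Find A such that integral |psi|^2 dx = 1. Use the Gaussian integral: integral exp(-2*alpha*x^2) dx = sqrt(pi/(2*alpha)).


integral |psi|^2 dx = A^2 * sqrt(pi/(2*alpha)) = 1
A^2 = sqrt(2*alpha/pi)
= sqrt(2 * 0.56 / pi)
= 0.597082
A = sqrt(0.597082)
= 0.7727

0.7727


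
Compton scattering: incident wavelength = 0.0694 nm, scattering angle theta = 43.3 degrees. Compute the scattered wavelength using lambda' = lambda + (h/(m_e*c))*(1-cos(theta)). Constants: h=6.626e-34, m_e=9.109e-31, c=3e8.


Compton wavelength: h/(m_e*c) = 2.4247e-12 m
d_lambda = 2.4247e-12 * (1 - cos(43.3 deg))
= 2.4247e-12 * 0.272227
= 6.6007e-13 m = 0.00066 nm
lambda' = 0.0694 + 0.00066
= 0.07006 nm

0.07006


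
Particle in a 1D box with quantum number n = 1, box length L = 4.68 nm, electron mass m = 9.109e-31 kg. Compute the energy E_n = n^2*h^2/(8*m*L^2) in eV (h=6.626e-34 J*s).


E = n^2 * h^2 / (8 * m * L^2)
= 1^2 * (6.626e-34)^2 / (8 * 9.109e-31 * (4.68e-9)^2)
= 1 * 4.3904e-67 / (8 * 9.109e-31 * 2.1902e-17)
= 2.7507e-21 J
= 0.0172 eV

0.0172


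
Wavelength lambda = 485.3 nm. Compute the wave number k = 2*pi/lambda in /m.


k = 2 * pi / lambda
= 6.2832 / (485.3e-9)
= 6.2832 / 4.8530e-07
= 1.2947e+07 /m

1.2947e+07


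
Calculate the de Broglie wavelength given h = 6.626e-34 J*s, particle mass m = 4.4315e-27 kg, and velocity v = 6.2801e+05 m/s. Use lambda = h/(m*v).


lambda = h / (m * v)
= 6.626e-34 / (4.4315e-27 * 6.2801e+05)
= 6.626e-34 / 2.7830e-21
= 2.3809e-13 m

2.3809e-13


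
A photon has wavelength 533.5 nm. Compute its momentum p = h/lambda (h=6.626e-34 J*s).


p = h / lambda
= 6.626e-34 / (533.5e-9)
= 6.626e-34 / 5.3350e-07
= 1.2420e-27 kg*m/s

1.2420e-27


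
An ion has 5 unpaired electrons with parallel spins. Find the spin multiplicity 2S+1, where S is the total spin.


Total spin S = N * (1/2) = 5 * 0.5 = 2.5
Spin multiplicity = 2S + 1
= 2 * 2.5 + 1
= 6

6


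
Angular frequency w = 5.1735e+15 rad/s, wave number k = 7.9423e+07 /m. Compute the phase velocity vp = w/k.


vp = w / k
= 5.1735e+15 / 7.9423e+07
= 6.5139e+07 m/s

6.5139e+07


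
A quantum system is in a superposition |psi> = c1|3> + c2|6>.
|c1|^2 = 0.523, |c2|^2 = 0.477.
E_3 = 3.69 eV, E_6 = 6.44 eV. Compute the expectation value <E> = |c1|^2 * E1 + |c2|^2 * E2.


<E> = |c1|^2 * E1 + |c2|^2 * E2
= 0.523 * 3.69 + 0.477 * 6.44
= 1.9299 + 3.0719
= 5.0018 eV

5.0018


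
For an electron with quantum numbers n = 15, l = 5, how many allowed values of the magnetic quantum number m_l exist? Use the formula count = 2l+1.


m_l ranges from -l to +l in integer steps
So m_l goes from -5 to +5
Count = 2l + 1 = 2*5 + 1
= 11

11


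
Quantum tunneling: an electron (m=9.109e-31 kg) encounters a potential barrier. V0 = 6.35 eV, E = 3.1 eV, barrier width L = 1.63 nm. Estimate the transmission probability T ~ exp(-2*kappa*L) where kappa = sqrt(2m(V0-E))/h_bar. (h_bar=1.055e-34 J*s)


V0 - E = 3.25 eV = 5.2065e-19 J
kappa = sqrt(2 * m * (V0-E)) / h_bar
= sqrt(2 * 9.109e-31 * 5.2065e-19) / 1.055e-34
= 9.2315e+09 /m
2*kappa*L = 2 * 9.2315e+09 * 1.63e-9
= 30.0946
T = exp(-30.0946) = 8.513062e-14

8.513062e-14


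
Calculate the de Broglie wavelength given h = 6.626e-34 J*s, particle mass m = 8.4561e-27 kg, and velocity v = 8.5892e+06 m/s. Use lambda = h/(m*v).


lambda = h / (m * v)
= 6.626e-34 / (8.4561e-27 * 8.5892e+06)
= 6.626e-34 / 7.2631e-20
= 9.1228e-15 m

9.1228e-15


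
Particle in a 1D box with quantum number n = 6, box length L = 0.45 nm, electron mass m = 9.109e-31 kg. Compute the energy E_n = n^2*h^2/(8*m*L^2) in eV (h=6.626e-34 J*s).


E = n^2 * h^2 / (8 * m * L^2)
= 6^2 * (6.626e-34)^2 / (8 * 9.109e-31 * (0.45e-9)^2)
= 36 * 4.3904e-67 / (8 * 9.109e-31 * 2.0250e-19)
= 1.0711e-17 J
= 66.8586 eV

66.8586


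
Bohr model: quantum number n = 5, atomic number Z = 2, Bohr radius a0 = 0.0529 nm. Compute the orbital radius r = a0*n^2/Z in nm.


r = a0 * n^2 / Z
= 0.0529 * 5^2 / 2
= 0.0529 * 25 / 2
= 0.6613 nm

0.6613


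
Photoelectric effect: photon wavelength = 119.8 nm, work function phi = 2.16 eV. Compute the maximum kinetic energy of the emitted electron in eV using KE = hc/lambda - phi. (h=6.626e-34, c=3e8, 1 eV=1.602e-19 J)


E_photon = hc / lambda
= (6.626e-34)(3e8) / (119.8e-9)
= 1.6593e-18 J
= 10.3575 eV
KE = E_photon - phi
= 10.3575 - 2.16
= 8.1975 eV

8.1975


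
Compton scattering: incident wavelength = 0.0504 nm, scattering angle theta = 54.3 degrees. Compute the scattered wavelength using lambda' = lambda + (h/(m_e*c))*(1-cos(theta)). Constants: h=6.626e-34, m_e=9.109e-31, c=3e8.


Compton wavelength: h/(m_e*c) = 2.4247e-12 m
d_lambda = 2.4247e-12 * (1 - cos(54.3 deg))
= 2.4247e-12 * 0.416459
= 1.0098e-12 m = 0.00101 nm
lambda' = 0.0504 + 0.00101
= 0.05141 nm

0.05141


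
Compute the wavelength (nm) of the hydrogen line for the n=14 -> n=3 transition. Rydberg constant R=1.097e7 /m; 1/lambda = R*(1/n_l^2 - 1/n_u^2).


1/lambda = R * (1/n_l^2 - 1/n_u^2)
= 1.097e7 * (1/3^2 - 1/14^2)
= 1.097e7 * (0.111111 - 0.005102)
= 1.097e7 * 0.106009
= 1.1629e+06 /m
lambda = 1 / 1.1629e+06 = 859.9047 nm

859.9047


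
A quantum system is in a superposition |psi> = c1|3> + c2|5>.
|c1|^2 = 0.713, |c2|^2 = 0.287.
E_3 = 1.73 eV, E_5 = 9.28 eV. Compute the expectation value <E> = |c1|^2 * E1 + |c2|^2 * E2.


<E> = |c1|^2 * E1 + |c2|^2 * E2
= 0.713 * 1.73 + 0.287 * 9.28
= 1.2335 + 2.6634
= 3.8968 eV

3.8968


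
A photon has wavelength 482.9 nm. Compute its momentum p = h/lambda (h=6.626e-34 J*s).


p = h / lambda
= 6.626e-34 / (482.9e-9)
= 6.626e-34 / 4.8290e-07
= 1.3721e-27 kg*m/s

1.3721e-27


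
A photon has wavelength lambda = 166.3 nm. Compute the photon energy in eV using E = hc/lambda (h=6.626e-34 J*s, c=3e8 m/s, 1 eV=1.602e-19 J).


E = hc / lambda
= (6.626e-34)(3e8) / (166.3e-9)
= 1.9878e-25 / 1.6630e-07
= 1.1953e-18 J
Converting to eV: 1.1953e-18 / 1.602e-19
= 7.4614 eV

7.4614


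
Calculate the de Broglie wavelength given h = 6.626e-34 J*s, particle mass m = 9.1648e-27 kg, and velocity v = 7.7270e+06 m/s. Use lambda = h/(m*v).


lambda = h / (m * v)
= 6.626e-34 / (9.1648e-27 * 7.7270e+06)
= 6.626e-34 / 7.0816e-20
= 9.3566e-15 m

9.3566e-15


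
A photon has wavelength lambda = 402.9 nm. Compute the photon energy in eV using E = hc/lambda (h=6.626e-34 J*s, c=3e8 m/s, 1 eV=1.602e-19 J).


E = hc / lambda
= (6.626e-34)(3e8) / (402.9e-9)
= 1.9878e-25 / 4.0290e-07
= 4.9337e-19 J
Converting to eV: 4.9337e-19 / 1.602e-19
= 3.0797 eV

3.0797


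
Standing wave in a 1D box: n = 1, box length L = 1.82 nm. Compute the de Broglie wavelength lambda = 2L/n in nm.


lambda = 2L / n
= 2 * 1.82 / 1
= 3.64 / 1
= 3.64 nm

3.64


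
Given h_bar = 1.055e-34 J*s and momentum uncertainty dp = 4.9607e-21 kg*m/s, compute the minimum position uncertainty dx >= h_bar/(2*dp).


dx = h_bar / (2 * dp)
= 1.055e-34 / (2 * 4.9607e-21)
= 1.055e-34 / 9.9214e-21
= 1.0634e-14 m

1.0634e-14


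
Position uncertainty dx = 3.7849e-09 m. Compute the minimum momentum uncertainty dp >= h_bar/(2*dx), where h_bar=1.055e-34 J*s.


dp = h_bar / (2 * dx)
= 1.055e-34 / (2 * 3.7849e-09)
= 1.055e-34 / 7.5698e-09
= 1.3937e-26 kg*m/s

1.3937e-26


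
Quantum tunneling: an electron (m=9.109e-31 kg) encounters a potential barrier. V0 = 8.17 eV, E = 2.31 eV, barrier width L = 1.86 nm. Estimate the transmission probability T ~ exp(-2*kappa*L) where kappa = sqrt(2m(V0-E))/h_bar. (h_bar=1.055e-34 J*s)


V0 - E = 5.86 eV = 9.3877e-19 J
kappa = sqrt(2 * m * (V0-E)) / h_bar
= sqrt(2 * 9.109e-31 * 9.3877e-19) / 1.055e-34
= 1.2396e+10 /m
2*kappa*L = 2 * 1.2396e+10 * 1.86e-9
= 46.1127
T = exp(-46.1127) = 9.407909e-21

9.407909e-21


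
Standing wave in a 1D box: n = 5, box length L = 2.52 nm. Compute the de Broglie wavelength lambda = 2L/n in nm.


lambda = 2L / n
= 2 * 2.52 / 5
= 5.04 / 5
= 1.008 nm

1.008


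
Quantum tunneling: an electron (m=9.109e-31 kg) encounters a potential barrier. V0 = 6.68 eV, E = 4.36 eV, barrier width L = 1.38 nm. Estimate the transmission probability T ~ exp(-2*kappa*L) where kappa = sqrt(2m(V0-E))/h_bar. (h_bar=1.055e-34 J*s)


V0 - E = 2.32 eV = 3.7166e-19 J
kappa = sqrt(2 * m * (V0-E)) / h_bar
= sqrt(2 * 9.109e-31 * 3.7166e-19) / 1.055e-34
= 7.7996e+09 /m
2*kappa*L = 2 * 7.7996e+09 * 1.38e-9
= 21.5269
T = exp(-21.5269) = 4.476829e-10

4.476829e-10


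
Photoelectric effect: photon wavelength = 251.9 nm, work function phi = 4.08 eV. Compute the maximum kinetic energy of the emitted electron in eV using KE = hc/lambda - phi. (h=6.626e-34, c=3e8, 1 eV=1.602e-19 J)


E_photon = hc / lambda
= (6.626e-34)(3e8) / (251.9e-9)
= 7.8912e-19 J
= 4.9259 eV
KE = E_photon - phi
= 4.9259 - 4.08
= 0.8459 eV

0.8459


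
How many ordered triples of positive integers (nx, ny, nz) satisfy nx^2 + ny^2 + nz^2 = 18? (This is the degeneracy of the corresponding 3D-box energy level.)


Enumerate all (nx, ny, nz) with nx^2 + ny^2 + nz^2 = 18:
(1,1,4)
(1,4,1)
(4,1,1)
Total degeneracy = 3

3


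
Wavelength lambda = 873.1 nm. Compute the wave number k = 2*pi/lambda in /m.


k = 2 * pi / lambda
= 6.2832 / (873.1e-9)
= 6.2832 / 8.7310e-07
= 7.1964e+06 /m

7.1964e+06


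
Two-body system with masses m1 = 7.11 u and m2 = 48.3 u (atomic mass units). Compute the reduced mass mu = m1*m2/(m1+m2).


mu = m1 * m2 / (m1 + m2)
= 7.11 * 48.3 / (7.11 + 48.3)
= 343.413 / 55.41
= 6.1977 u

6.1977


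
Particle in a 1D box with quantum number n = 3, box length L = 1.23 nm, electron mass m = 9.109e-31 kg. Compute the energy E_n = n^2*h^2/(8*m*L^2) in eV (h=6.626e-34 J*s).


E = n^2 * h^2 / (8 * m * L^2)
= 3^2 * (6.626e-34)^2 / (8 * 9.109e-31 * (1.23e-9)^2)
= 9 * 4.3904e-67 / (8 * 9.109e-31 * 1.5129e-18)
= 3.5841e-19 J
= 2.2372 eV

2.2372


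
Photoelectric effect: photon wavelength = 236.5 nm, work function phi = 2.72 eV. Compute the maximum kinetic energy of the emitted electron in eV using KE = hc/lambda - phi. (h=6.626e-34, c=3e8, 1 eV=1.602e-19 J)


E_photon = hc / lambda
= (6.626e-34)(3e8) / (236.5e-9)
= 8.4051e-19 J
= 5.2466 eV
KE = E_photon - phi
= 5.2466 - 2.72
= 2.5266 eV

2.5266


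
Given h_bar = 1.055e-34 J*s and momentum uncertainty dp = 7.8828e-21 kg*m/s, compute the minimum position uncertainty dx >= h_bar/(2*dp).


dx = h_bar / (2 * dp)
= 1.055e-34 / (2 * 7.8828e-21)
= 1.055e-34 / 1.5766e-20
= 6.6918e-15 m

6.6918e-15


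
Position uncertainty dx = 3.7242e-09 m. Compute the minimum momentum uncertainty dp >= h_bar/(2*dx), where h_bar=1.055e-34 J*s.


dp = h_bar / (2 * dx)
= 1.055e-34 / (2 * 3.7242e-09)
= 1.055e-34 / 7.4484e-09
= 1.4164e-26 kg*m/s

1.4164e-26


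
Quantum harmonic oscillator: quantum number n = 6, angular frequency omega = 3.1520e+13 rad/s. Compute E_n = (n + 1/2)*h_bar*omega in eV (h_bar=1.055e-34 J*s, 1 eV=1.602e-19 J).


E = (n + 1/2) * h_bar * omega
= (6 + 0.5) * 1.055e-34 * 3.1520e+13
= 6.5 * 3.3254e-21
= 2.1615e-20 J
= 0.1349 eV

0.1349


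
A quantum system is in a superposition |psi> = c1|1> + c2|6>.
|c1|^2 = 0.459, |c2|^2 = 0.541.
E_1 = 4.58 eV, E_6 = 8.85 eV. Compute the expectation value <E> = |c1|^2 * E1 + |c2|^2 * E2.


<E> = |c1|^2 * E1 + |c2|^2 * E2
= 0.459 * 4.58 + 0.541 * 8.85
= 2.1022 + 4.7878
= 6.8901 eV

6.8901


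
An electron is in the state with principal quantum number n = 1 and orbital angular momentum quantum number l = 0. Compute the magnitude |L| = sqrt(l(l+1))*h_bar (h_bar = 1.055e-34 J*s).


L = sqrt(l*(l+1)) * h_bar
= sqrt(0 * 1) * 1.055e-34
= sqrt(0) * 1.055e-34
= 0.0 * 1.055e-34
= 0.0000e+00 J*s

0.0000e+00


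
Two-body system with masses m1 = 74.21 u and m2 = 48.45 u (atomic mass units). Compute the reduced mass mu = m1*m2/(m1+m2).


mu = m1 * m2 / (m1 + m2)
= 74.21 * 48.45 / (74.21 + 48.45)
= 3595.4745 / 122.66
= 29.3125 u

29.3125


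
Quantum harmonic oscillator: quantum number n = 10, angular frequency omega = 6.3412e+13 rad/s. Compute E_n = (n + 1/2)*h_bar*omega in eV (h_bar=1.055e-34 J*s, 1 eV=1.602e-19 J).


E = (n + 1/2) * h_bar * omega
= (10 + 0.5) * 1.055e-34 * 6.3412e+13
= 10.5 * 6.6900e-21
= 7.0245e-20 J
= 0.4385 eV

0.4385


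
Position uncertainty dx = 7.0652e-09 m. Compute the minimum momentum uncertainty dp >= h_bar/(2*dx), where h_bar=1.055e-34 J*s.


dp = h_bar / (2 * dx)
= 1.055e-34 / (2 * 7.0652e-09)
= 1.055e-34 / 1.4130e-08
= 7.4662e-27 kg*m/s

7.4662e-27


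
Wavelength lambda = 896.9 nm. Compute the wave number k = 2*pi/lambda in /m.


k = 2 * pi / lambda
= 6.2832 / (896.9e-9)
= 6.2832 / 8.9690e-07
= 7.0054e+06 /m

7.0054e+06


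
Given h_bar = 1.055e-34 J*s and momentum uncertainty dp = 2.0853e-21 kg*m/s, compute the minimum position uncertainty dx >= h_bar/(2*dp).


dx = h_bar / (2 * dp)
= 1.055e-34 / (2 * 2.0853e-21)
= 1.055e-34 / 4.1706e-21
= 2.5296e-14 m

2.5296e-14


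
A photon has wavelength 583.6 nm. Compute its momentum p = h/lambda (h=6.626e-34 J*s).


p = h / lambda
= 6.626e-34 / (583.6e-9)
= 6.626e-34 / 5.8360e-07
= 1.1354e-27 kg*m/s

1.1354e-27


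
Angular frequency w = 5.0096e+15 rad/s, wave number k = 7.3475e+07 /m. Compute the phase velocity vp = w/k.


vp = w / k
= 5.0096e+15 / 7.3475e+07
= 6.8181e+07 m/s

6.8181e+07


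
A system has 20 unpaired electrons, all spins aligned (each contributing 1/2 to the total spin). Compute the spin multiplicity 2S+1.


Total spin S = N * (1/2) = 20 * 0.5 = 10.0
Spin multiplicity = 2S + 1
= 2 * 10.0 + 1
= 21

21


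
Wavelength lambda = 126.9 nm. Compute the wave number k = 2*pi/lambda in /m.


k = 2 * pi / lambda
= 6.2832 / (126.9e-9)
= 6.2832 / 1.2690e-07
= 4.9513e+07 /m

4.9513e+07


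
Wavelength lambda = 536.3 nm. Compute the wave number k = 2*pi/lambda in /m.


k = 2 * pi / lambda
= 6.2832 / (536.3e-9)
= 6.2832 / 5.3630e-07
= 1.1716e+07 /m

1.1716e+07


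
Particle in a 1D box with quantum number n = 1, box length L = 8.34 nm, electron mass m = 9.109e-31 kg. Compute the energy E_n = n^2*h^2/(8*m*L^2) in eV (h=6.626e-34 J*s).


E = n^2 * h^2 / (8 * m * L^2)
= 1^2 * (6.626e-34)^2 / (8 * 9.109e-31 * (8.34e-9)^2)
= 1 * 4.3904e-67 / (8 * 9.109e-31 * 6.9556e-17)
= 8.6618e-22 J
= 0.0054 eV

0.0054


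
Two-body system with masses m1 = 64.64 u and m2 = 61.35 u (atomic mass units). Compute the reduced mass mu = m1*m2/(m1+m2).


mu = m1 * m2 / (m1 + m2)
= 64.64 * 61.35 / (64.64 + 61.35)
= 3965.664 / 125.99
= 31.476 u

31.476


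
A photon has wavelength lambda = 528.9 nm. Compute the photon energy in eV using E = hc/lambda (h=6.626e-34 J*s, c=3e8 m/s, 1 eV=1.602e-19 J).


E = hc / lambda
= (6.626e-34)(3e8) / (528.9e-9)
= 1.9878e-25 / 5.2890e-07
= 3.7584e-19 J
Converting to eV: 3.7584e-19 / 1.602e-19
= 2.346 eV

2.346


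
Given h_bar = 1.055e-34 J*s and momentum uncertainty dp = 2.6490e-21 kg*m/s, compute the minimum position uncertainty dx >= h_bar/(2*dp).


dx = h_bar / (2 * dp)
= 1.055e-34 / (2 * 2.6490e-21)
= 1.055e-34 / 5.2980e-21
= 1.9913e-14 m

1.9913e-14


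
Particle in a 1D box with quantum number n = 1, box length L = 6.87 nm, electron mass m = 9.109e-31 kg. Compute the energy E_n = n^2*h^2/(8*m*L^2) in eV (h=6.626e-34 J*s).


E = n^2 * h^2 / (8 * m * L^2)
= 1^2 * (6.626e-34)^2 / (8 * 9.109e-31 * (6.87e-9)^2)
= 1 * 4.3904e-67 / (8 * 9.109e-31 * 4.7197e-17)
= 1.2765e-21 J
= 0.008 eV

0.008


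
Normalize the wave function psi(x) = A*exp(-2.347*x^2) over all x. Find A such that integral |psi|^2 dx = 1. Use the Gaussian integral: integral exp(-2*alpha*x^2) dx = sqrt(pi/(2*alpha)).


integral |psi|^2 dx = A^2 * sqrt(pi/(2*alpha)) = 1
A^2 = sqrt(2*alpha/pi)
= sqrt(2 * 2.347 / pi)
= 1.222353
A = sqrt(1.222353)
= 1.1056

1.1056


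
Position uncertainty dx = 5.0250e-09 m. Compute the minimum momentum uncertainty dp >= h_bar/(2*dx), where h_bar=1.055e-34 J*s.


dp = h_bar / (2 * dx)
= 1.055e-34 / (2 * 5.0250e-09)
= 1.055e-34 / 1.0050e-08
= 1.0498e-26 kg*m/s

1.0498e-26


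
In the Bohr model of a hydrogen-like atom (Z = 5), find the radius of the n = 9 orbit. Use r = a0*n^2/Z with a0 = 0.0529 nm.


r = a0 * n^2 / Z
= 0.0529 * 9^2 / 5
= 0.0529 * 81 / 5
= 0.857 nm

0.857


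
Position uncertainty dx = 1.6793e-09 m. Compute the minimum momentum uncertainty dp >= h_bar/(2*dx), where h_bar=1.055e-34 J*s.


dp = h_bar / (2 * dx)
= 1.055e-34 / (2 * 1.6793e-09)
= 1.055e-34 / 3.3586e-09
= 3.1412e-26 kg*m/s

3.1412e-26


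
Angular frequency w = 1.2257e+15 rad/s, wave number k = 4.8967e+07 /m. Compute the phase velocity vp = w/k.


vp = w / k
= 1.2257e+15 / 4.8967e+07
= 2.5031e+07 m/s

2.5031e+07


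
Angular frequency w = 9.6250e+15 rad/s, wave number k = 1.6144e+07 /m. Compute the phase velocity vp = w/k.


vp = w / k
= 9.6250e+15 / 1.6144e+07
= 5.9620e+08 m/s

5.9620e+08


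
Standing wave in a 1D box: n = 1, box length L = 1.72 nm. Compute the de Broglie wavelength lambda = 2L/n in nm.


lambda = 2L / n
= 2 * 1.72 / 1
= 3.44 / 1
= 3.44 nm

3.44


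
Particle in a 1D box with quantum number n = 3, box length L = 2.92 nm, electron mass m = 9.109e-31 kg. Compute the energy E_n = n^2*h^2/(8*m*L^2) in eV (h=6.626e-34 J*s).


E = n^2 * h^2 / (8 * m * L^2)
= 3^2 * (6.626e-34)^2 / (8 * 9.109e-31 * (2.92e-9)^2)
= 9 * 4.3904e-67 / (8 * 9.109e-31 * 8.5264e-18)
= 6.3594e-20 J
= 0.397 eV

0.397


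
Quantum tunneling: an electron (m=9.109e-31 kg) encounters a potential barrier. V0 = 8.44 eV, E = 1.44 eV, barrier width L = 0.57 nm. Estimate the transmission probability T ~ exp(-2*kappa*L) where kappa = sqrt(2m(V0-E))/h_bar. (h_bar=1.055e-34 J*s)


V0 - E = 7.0 eV = 1.1214e-18 J
kappa = sqrt(2 * m * (V0-E)) / h_bar
= sqrt(2 * 9.109e-31 * 1.1214e-18) / 1.055e-34
= 1.3548e+10 /m
2*kappa*L = 2 * 1.3548e+10 * 0.57e-9
= 15.4448
T = exp(-15.4448) = 1.960638e-07

1.960638e-07


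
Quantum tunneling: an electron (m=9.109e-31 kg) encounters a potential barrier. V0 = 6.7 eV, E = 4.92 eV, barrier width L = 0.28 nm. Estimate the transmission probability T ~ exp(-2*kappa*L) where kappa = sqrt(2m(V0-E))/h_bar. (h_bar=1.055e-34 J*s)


V0 - E = 1.78 eV = 2.8516e-19 J
kappa = sqrt(2 * m * (V0-E)) / h_bar
= sqrt(2 * 9.109e-31 * 2.8516e-19) / 1.055e-34
= 6.8319e+09 /m
2*kappa*L = 2 * 6.8319e+09 * 0.28e-9
= 3.8258
T = exp(-3.8258) = 2.180004e-02

2.180004e-02


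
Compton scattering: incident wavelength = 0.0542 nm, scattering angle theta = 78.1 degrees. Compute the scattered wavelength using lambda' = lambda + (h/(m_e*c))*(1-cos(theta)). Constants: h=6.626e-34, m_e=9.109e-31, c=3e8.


Compton wavelength: h/(m_e*c) = 2.4247e-12 m
d_lambda = 2.4247e-12 * (1 - cos(78.1 deg))
= 2.4247e-12 * 0.793796
= 1.9247e-12 m = 0.001925 nm
lambda' = 0.0542 + 0.001925
= 0.056125 nm

0.056125


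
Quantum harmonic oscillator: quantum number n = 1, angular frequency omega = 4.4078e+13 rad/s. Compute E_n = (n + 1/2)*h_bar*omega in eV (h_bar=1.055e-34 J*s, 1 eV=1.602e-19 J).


E = (n + 1/2) * h_bar * omega
= (1 + 0.5) * 1.055e-34 * 4.4078e+13
= 1.5 * 4.6502e-21
= 6.9753e-21 J
= 0.0435 eV

0.0435


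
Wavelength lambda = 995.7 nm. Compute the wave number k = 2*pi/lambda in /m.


k = 2 * pi / lambda
= 6.2832 / (995.7e-9)
= 6.2832 / 9.9570e-07
= 6.3103e+06 /m

6.3103e+06


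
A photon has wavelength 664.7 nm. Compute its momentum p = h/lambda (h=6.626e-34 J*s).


p = h / lambda
= 6.626e-34 / (664.7e-9)
= 6.626e-34 / 6.6470e-07
= 9.9684e-28 kg*m/s

9.9684e-28
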